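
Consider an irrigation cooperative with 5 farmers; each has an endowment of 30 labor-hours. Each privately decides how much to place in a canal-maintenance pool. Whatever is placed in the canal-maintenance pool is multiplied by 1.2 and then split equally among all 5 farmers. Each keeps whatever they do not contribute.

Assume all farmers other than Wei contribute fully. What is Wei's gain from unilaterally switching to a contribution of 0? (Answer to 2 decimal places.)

Switching from a contribution of 30 to 0 lets Wei keep an extra 30 labor-hours, but lowers the canal-maintenance pool by 30, which costs Wei their own share of that drop: 1.2/5 × 30 = 7.20.
Net gain = 30 − 7.20 = 22.80. The private return per contributed unit (0.2400) is below 1, so free-riding is indeed the best response regardless of what the others do.

22.80 labor-hours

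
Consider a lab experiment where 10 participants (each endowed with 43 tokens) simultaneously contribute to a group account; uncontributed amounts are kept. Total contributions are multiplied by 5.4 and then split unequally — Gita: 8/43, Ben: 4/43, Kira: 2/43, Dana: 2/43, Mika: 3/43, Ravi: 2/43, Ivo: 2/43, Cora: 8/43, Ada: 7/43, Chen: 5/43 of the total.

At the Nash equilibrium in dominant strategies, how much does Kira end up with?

A player with share s gets back 5.4·s per unit contributed, so full contribution is dominant for anyone with s > 1/5.4 = 0.1852 and zero contribution is dominant for anyone below.
Gita and Cora clear that bar, contributing 43 each; the remaining 8 contribute 0. Total contributed: 86.
Kira keeps 43 and receives 5.4 × 86 × 2/43 = 21.60 from the group account, for a payoff of 64.60.

64.60 tokens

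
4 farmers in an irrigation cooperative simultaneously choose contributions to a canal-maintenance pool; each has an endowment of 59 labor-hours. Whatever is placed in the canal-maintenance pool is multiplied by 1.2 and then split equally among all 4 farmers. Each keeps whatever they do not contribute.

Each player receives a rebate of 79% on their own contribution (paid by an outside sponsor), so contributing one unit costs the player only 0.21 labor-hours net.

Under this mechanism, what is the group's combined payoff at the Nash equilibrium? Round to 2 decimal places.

With the mechanism, a contributed unit returns (1.2/4) / 0.21 = 1.4286 per unit of net cost to the contributor — now above 1 — so contributing fully is weakly dominant for every player.
So the Nash equilibrium is full contribution by all 4; the group earns 4 × (59 × 0.79 + 1.2 × 59) = 469.64.

469.64 labor-hours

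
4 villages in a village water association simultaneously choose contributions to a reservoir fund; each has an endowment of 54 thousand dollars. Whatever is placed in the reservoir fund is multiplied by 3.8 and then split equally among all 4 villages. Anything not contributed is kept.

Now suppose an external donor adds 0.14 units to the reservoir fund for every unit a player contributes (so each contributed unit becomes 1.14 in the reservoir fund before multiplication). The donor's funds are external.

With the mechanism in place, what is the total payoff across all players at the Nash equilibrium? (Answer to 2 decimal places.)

935.71 thousand dollars

Under the mechanism each unit contributed yields 3.8 × 1.14 / 4 = 1.0830 back to its contributor per unit of net cost, which exceeds 1, making full contribution the dominant choice for everyone.
So the Nash equilibrium is full contribution by all 4; the group earns 3.8 × 1.14 × 216 = 935.71.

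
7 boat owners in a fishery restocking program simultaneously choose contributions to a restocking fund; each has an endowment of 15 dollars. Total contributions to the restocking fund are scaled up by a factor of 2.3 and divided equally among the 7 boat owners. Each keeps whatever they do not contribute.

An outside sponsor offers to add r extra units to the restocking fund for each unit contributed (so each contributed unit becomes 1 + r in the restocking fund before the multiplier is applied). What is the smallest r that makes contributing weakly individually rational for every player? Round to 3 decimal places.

With matching at rate r, one contributed unit becomes (1 + r) in the restocking fund and returns 2.3 × (1 + r) / 7 to the contributor.
Setting this equal to 1: 1 + r = 7/2.3 = 3.0435.
So the minimum matching rate is r = 3.0435 − 1 = 2.043.

2.043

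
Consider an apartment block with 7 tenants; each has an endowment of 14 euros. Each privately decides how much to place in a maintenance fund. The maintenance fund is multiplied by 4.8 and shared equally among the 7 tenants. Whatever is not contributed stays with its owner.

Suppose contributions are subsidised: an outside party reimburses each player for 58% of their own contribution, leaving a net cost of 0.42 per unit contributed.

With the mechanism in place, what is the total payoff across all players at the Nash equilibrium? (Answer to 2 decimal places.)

527.24 euros

With the mechanism, a contributed unit returns (4.8/7) / 0.42 = 1.6327 per unit of net cost to the contributor — now above 1 — so contributing fully is weakly dominant for every player.
So the Nash equilibrium is full contribution by all 7; the group earns 7 × (14 × 0.58 + 4.8 × 14) = 527.24.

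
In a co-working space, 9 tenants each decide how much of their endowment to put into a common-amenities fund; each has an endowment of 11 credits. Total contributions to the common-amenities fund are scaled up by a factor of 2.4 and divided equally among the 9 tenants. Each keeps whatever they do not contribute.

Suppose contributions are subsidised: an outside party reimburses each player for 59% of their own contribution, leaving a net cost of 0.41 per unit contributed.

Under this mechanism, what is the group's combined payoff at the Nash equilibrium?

The effective private return is (2.4/9) / 0.41 = 0.6504, which is still under 1, so the mechanism doesn't change anyone's dominant strategy: zero contribution.
At the Nash equilibrium no one contributes; group total payoff = 9 × 11 = 99.

99.00 credits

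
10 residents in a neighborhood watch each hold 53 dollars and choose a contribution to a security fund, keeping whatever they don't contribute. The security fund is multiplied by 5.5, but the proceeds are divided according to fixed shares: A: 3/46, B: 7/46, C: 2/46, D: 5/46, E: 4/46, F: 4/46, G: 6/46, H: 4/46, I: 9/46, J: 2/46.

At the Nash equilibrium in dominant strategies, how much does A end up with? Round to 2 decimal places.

72.01 dollars

A player with share s gets back 5.5·s per unit contributed, so full contribution is dominant for anyone with s > 1/5.5 = 0.1818 and zero contribution is dominant for anyone below.
Only I (9/46) clears that bar, contributing 53; the remaining 9 contribute 0. Total contributed: 53.
A keeps 53 and receives 5.5 × 53 × 3/46 = 19.01 from the security fund, for a payoff of 72.01.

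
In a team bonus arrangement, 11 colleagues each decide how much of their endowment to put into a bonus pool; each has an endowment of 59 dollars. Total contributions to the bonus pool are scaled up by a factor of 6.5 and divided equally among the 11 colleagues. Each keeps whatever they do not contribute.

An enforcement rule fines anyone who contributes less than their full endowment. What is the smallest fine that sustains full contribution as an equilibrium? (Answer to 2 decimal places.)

Given the others contribute fully, the best deviation is to contribute 0 (any partial contribution still incurs the fine and gives up units whose private return 0.5909 is below 1).
Deviating from 59 to 0 saves 59 dollars but forfeits the deviator's share of the drop in the bonus pool: 6.5/11 × 59 = 34.86.
So the deviation gain is 59 − 34.86 = 24.14, and the fine must be at least 24.14 dollars to wipe it out.

24.14 dollars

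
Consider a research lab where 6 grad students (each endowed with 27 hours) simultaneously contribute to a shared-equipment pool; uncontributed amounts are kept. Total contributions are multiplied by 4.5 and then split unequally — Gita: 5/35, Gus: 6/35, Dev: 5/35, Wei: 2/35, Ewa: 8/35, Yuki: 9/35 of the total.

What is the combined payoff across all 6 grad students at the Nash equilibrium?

Each unit j contributes comes back to j as 4.5 × (j's share), so j prefers to contribute only if that share exceeds 1/4.5 = 0.2222; otherwise keeping the unit dominates.
Ewa and Yuki are above the threshold, contributing 27 each; the remaining 4 contribute 0. Total contributed: 54.
The shared-equipment pool pays out 4.5 × 54 = 243.00 in total (split across the unequal shares, but the aggregate is all that matters for the group sum).
The 4 free-riders keep 27 each, adding 108. Group total = 108 + 243.00 = 351.00.

351.00 hours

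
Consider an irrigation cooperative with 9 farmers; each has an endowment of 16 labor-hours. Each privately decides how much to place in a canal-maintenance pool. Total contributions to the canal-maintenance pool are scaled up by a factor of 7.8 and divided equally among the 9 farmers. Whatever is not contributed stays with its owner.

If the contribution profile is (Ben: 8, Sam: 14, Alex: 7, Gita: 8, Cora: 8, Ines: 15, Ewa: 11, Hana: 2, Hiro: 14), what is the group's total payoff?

Total contributed: 8 + 14 + 7 + 8 + 8 + 15 + 11 + 2 + 14 = 87; total kept: 9 × 16 − 87 = 57.
The canal-maintenance pool pays out 7.8 × 87 = 678.60 in aggregate.
Group total = 57 + 678.60 = 735.60.

735.60 labor-hours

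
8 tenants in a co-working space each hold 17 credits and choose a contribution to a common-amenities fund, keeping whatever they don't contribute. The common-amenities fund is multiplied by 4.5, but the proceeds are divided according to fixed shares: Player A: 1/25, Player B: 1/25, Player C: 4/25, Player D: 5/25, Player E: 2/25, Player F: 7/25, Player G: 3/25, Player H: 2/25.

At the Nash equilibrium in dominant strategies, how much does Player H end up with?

23.12 credits

For player j, contributing a unit is worthwhile iff 4.5 × (j's share) ≥ 1, i.e. iff j's share is at least 0.2222.
Player F alone (share 7/25) is above the threshold, contributing 17; the remaining 7 contribute 0. Total contributed: 17.
Player H keeps 17 and receives 4.5 × 17 × 2/25 = 6.12 from the common-amenities fund, for a payoff of 23.12.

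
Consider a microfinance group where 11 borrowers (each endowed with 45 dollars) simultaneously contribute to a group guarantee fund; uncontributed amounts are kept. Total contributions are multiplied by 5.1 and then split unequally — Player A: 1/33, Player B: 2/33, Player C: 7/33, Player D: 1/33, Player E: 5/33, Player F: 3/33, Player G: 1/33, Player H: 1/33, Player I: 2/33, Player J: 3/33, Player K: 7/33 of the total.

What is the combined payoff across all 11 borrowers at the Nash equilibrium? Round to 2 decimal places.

864.00 dollars

For player j, contributing a unit is worthwhile iff 5.1 × (j's share) ≥ 1, i.e. iff j's share is at least 0.1961.
The shares above 0.1961 belong to Player C and Player K, contributing 45 each; the remaining 9 contribute 0. Total contributed: 90.
The group guarantee fund pays out 5.1 × 90 = 459.00 in total (split across the unequal shares, but the aggregate is all that matters for the group sum).
The 9 free-riders keep 45 each, adding 405. Group total = 405 + 459.00 = 864.00.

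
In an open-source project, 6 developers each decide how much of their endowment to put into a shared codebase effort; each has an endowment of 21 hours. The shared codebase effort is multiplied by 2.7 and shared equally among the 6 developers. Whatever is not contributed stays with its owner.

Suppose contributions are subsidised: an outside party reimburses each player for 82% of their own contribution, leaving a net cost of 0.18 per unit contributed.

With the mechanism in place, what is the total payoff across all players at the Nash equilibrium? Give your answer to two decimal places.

443.52 hours

With the mechanism, a contributed unit returns (2.7/6) / 0.18 = 2.5000 per unit of net cost to the contributor — now above 1 — so contributing fully is weakly dominant for every player.
So the Nash equilibrium is full contribution by all 6; the group earns 6 × (21 × 0.82 + 2.7 × 21) = 443.52.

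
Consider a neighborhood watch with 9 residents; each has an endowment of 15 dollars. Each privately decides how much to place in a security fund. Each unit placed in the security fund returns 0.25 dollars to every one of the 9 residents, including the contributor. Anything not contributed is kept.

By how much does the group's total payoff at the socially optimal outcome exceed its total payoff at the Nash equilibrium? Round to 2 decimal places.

168.75 dollars

The private return per contributed unit is 0.25 < 1, so contributing 0 is dominant for every player. At the Nash equilibrium everyone keeps their 15, and the group total is 9 × 15 = 135.
Each contributed unit returns 2.250 to the group as a whole (0.25 to each of 9 players), which exceeds 1, so the social optimum is full contribution: group total = 2.250 × 135 = 303.75.
Efficiency loss = 303.75 − 135 = 168.75.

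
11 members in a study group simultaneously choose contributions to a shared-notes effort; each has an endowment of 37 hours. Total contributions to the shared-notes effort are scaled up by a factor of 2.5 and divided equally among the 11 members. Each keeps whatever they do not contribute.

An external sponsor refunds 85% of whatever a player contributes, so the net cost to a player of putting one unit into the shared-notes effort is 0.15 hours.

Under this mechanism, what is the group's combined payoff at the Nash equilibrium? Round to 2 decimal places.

With the mechanism, a contributed unit returns (2.5/11) / 0.15 = 1.5152 per unit of net cost to the contributor — now above 1 — so contributing fully is weakly dominant for every player.
At the Nash equilibrium everyone contributes 37. Group total payoff = 11 × (37 × 0.85 + 2.5 × 37) = 1363.45.

1363.45 hours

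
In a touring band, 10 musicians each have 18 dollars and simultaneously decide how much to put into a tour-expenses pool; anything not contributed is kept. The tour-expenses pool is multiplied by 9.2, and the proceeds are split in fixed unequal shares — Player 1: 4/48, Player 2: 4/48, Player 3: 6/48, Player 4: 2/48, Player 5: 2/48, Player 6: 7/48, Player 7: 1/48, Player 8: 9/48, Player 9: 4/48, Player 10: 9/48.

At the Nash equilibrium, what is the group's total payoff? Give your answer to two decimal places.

770.40 dollars

Each unit j contributes comes back to j as 9.2 × (j's share), so j prefers to contribute only if that share exceeds 1/9.2 = 0.1087; otherwise keeping the unit dominates.
Player 3, Player 6, Player 8 and Player 10 clear that bar, contributing 18 each; the remaining 6 contribute 0. Total contributed: 72.
The tour-expenses pool pays out 9.2 × 72 = 662.40 in total (split across the unequal shares, but the aggregate is all that matters for the group sum).
The 6 free-riders keep 18 each, adding 108. Group total = 108 + 662.40 = 770.40.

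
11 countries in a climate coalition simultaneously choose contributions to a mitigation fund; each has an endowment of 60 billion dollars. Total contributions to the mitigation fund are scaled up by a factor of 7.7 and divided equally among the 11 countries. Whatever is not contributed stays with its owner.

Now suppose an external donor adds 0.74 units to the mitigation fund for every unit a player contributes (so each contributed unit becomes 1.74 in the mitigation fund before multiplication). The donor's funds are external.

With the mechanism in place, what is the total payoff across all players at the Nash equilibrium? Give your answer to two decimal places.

8842.68 billion dollars

With the mechanism, a contributed unit returns 7.7 × 1.74 / 11 = 1.2180 per unit of net cost to the contributor — now above 1 — so contributing fully is weakly dominant for every player.
So the Nash equilibrium is full contribution by all 11; the group earns 7.7 × 1.74 × 660 = 8842.68.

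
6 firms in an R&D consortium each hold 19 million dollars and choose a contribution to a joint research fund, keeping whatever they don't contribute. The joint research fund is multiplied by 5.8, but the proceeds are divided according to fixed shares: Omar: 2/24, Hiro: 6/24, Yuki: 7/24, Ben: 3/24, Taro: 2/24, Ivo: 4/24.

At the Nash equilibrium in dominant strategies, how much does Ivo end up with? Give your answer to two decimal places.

55.73 million dollars

Each unit j contributes comes back to j as 5.8 × (j's share), so j prefers to contribute only if that share exceeds 1/5.8 = 0.1724; otherwise keeping the unit dominates.
The shares above 0.1724 belong to Hiro and Yuki, contributing 19 each; the remaining 4 contribute 0. Total contributed: 38.
Ivo keeps 19 and receives 5.8 × 38 × 4/24 = 36.73 from the joint research fund, for a payoff of 55.73.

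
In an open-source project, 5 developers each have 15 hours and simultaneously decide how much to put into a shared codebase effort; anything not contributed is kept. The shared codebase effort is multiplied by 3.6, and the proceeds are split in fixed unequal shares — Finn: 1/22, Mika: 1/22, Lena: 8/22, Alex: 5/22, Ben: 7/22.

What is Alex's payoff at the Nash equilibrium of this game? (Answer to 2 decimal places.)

39.55 hours

For player j, contributing a unit is worthwhile iff 3.6 × (j's share) ≥ 1, i.e. iff j's share is at least 0.2778.
The shares above 0.2778 belong to Lena and Ben, contributing 15 each; the remaining 3 contribute 0. Total contributed: 30.
Alex keeps 15 and receives 3.6 × 30 × 5/22 = 24.55 from the shared codebase effort, for a payoff of 39.55.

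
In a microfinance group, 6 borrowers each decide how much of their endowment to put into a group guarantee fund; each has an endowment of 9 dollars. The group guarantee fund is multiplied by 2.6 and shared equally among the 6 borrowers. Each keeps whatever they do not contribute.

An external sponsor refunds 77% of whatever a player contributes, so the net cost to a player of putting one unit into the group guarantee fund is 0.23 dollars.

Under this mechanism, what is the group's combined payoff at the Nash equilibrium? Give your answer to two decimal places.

Under the mechanism each unit contributed yields (2.6/6) / 0.23 = 1.8841 back to its contributor per unit of net cost, which exceeds 1, making full contribution the dominant choice for everyone.
So the Nash equilibrium is full contribution by all 6; the group earns 6 × (9 × 0.77 + 2.6 × 9) = 181.98.

181.98 dollars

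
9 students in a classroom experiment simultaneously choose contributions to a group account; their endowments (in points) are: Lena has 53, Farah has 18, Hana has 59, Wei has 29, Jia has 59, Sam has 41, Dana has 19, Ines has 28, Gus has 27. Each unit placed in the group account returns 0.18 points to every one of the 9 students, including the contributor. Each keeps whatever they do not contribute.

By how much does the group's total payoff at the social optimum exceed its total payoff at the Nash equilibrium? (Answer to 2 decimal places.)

The private return per contributed unit is 0.18 < 1 for everyone, so the Nash equilibrium is zero contribution and the group total is Σ E_j = 53 + 18 + 59 + 29 + 59 + 41 + 19 + 28 + 27 = 333.
Each contributed unit returns 1.620 to the group, so the social optimum is full contribution by everyone: group total = 1.620 × 333 = 539.46.
Efficiency loss = (1.620 − 1) × 333 = 206.46.

206.46 points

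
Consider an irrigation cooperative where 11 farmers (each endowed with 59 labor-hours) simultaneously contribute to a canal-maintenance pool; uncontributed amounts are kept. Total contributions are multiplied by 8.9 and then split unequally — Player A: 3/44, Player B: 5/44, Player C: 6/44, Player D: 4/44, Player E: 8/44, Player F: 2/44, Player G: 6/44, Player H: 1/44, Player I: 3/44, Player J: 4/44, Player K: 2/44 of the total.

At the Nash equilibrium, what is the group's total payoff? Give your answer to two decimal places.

Player j's private return per contributed unit is 8.9 × (j's share). Contributing is weakly dominant for j when that share is at least 1/8.9 = 0.1124, and contributing 0 is dominant otherwise.
Player B, Player C, Player E and Player G are above the threshold, contributing 59 each; the remaining 7 contribute 0. Total contributed: 236.
The canal-maintenance pool pays out 8.9 × 236 = 2100.40 in total (split across the unequal shares, but the aggregate is all that matters for the group sum).
The 7 free-riders keep 59 each, adding 413. Group total = 413 + 2100.40 = 2513.40.

2513.40 labor-hours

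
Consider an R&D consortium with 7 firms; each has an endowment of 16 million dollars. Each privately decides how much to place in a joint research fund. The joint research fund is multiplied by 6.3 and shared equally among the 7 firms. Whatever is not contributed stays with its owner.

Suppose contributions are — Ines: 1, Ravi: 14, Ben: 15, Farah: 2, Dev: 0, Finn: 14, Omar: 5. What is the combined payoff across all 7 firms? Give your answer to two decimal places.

382.30 million dollars

Total contributed: 1 + 14 + 15 + 2 + 0 + 14 + 5 = 51; total kept: 7 × 16 − 51 = 61.
The joint research fund pays out 6.3 × 51 = 321.30 in aggregate.
Group total = 61 + 321.30 = 382.30.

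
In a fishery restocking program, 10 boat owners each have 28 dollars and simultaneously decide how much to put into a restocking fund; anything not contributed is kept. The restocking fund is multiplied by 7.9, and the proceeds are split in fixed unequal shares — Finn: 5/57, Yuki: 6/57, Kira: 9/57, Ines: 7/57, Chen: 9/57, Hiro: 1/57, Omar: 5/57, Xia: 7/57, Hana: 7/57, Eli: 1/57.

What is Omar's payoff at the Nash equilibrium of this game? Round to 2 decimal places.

Player j's private return per contributed unit is 7.9 × (j's share). Contributing is weakly dominant for j when that share is at least 1/7.9 = 0.1266, and contributing 0 is dominant otherwise.
Kira and Chen are above the threshold, contributing 28 each; the remaining 8 contribute 0. Total contributed: 56.
Omar keeps 28 and receives 7.9 × 56 × 5/57 = 38.81 from the restocking fund, for a payoff of 66.81.

66.81 dollars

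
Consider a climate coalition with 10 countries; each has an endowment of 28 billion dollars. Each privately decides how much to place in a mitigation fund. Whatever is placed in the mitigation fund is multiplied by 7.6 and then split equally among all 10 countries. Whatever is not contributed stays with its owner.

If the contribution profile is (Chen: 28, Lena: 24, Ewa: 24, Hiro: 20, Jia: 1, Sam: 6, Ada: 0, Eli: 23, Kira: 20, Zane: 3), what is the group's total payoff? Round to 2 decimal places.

1263.40 billion dollars

Total contributed: 28 + 24 + 24 + 20 + 1 + 6 + 0 + 23 + 20 + 3 = 149; total kept: 10 × 28 − 149 = 131.
The mitigation fund pays out 7.6 × 149 = 1132.40 in aggregate.
Group total = 131 + 1132.40 = 1263.40.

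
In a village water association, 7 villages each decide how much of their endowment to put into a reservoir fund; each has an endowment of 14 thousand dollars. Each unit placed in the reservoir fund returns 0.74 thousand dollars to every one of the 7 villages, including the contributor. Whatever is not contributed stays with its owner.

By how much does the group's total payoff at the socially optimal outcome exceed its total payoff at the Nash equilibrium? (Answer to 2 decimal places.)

409.64 thousand dollars

The private return per contributed unit is 0.74 < 1, so contributing 0 is dominant for every player. At the Nash equilibrium everyone keeps their 14, and the group total is 7 × 14 = 98.
Each contributed unit returns 5.180 to the group as a whole (0.74 to each of 7 players), which exceeds 1, so the social optimum is full contribution: group total = 5.180 × 98 = 507.64.
Efficiency loss = 507.64 − 98 = 409.64.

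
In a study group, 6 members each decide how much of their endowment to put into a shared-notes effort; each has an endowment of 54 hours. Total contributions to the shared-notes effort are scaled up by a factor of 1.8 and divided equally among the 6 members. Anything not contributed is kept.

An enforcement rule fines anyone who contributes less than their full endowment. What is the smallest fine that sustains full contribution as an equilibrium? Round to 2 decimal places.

Given the others contribute fully, the best deviation is to contribute 0 (any partial contribution still incurs the fine and gives up units whose private return 0.3000 is below 1).
Deviating from 54 to 0 saves 54 hours but forfeits the deviator's share of the drop in the shared-notes effort: 1.8/6 × 54 = 16.20.
So the deviation gain is 54 − 16.20 = 37.80, and the fine must be at least 37.80 hours to wipe it out.

37.80 hours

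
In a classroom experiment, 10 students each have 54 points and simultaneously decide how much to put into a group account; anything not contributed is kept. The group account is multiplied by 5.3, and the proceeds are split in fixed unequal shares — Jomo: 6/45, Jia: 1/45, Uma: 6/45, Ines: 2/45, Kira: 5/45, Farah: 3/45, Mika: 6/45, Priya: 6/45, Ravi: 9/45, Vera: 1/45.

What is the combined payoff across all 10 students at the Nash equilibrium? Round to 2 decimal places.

772.20 points

Player j's private return per contributed unit is 5.3 × (j's share). Contributing is weakly dominant for j when that share is at least 1/5.3 = 0.1887, and contributing 0 is dominant otherwise.
Only Ravi (9/45) clears that bar, contributing 54; the remaining 9 contribute 0. Total contributed: 54.
The group account pays out 5.3 × 54 = 286.20 in total (split across the unequal shares, but the aggregate is all that matters for the group sum).
The 9 free-riders keep 54 each, adding 486. Group total = 486 + 286.20 = 772.20.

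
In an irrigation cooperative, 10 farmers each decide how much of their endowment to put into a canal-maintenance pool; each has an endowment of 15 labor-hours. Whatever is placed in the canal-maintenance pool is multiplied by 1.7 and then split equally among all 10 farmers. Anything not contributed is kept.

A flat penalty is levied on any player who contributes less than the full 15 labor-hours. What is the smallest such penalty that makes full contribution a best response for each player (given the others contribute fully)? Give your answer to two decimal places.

Given the others contribute fully, the best deviation is to contribute 0 (any partial contribution still incurs the fine and gives up units whose private return 0.1700 is below 1).
Deviating from 15 to 0 saves 15 labor-hours but forfeits the deviator's share of the drop in the canal-maintenance pool: 1.7/10 × 15 = 2.55.
So the deviation gain is 15 − 2.55 = 12.45, and the fine must be at least 12.45 labor-hours to wipe it out.

12.45 labor-hours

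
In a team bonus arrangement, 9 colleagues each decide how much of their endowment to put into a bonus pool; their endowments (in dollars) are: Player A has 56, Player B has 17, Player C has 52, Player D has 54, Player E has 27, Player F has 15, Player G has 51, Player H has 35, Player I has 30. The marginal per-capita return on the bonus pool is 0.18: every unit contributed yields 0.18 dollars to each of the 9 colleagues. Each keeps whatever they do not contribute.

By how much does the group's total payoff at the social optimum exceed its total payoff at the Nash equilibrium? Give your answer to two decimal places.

208.94 dollars

The private return per contributed unit is 0.18 < 1 for everyone, so the Nash equilibrium is zero contribution and the group total is Σ E_j = 56 + 17 + 52 + 54 + 27 + 15 + 51 + 35 + 30 = 337.
Each contributed unit returns 1.620 to the group, so the social optimum is full contribution by everyone: group total = 1.620 × 337 = 545.94.
Efficiency loss = (1.620 − 1) × 337 = 208.94.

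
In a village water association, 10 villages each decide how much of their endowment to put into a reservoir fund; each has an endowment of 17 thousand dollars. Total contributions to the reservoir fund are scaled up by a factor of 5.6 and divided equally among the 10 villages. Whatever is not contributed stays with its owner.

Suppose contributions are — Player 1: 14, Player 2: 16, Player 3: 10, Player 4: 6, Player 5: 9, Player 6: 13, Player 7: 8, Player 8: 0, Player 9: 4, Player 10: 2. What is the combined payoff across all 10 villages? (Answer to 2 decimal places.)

Total contributed: 14 + 16 + 10 + 6 + 9 + 13 + 8 + 0 + 4 + 2 = 82; total kept: 10 × 17 − 82 = 88.
The reservoir fund pays out 5.6 × 82 = 459.20 in aggregate.
Group total = 88 + 459.20 = 547.20.

547.20 thousand dollars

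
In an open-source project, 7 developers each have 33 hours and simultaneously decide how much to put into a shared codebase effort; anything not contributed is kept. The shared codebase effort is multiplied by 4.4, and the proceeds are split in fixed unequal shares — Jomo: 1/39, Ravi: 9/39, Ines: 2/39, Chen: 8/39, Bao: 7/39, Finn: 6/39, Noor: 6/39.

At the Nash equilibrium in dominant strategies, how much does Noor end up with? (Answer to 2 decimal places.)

55.34 hours

A player with share s gets back 4.4·s per unit contributed, so full contribution is dominant for anyone with s > 1/4.4 = 0.2273 and zero contribution is dominant for anyone below.
Only Ravi (9/39) clears that bar, contributing 33; the remaining 6 contribute 0. Total contributed: 33.
Noor keeps 33 and receives 4.4 × 33 × 6/39 = 22.34 from the shared codebase effort, for a payoff of 55.34.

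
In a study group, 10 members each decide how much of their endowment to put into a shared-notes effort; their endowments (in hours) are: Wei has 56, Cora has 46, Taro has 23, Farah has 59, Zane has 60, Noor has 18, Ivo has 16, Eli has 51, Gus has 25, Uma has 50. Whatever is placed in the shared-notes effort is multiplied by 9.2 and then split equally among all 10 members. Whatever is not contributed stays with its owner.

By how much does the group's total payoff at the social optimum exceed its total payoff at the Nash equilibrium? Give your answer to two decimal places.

The private return per contributed unit is 9.2/10 = 0.9200 < 1 for every player regardless of endowment, so the Nash equilibrium is zero contribution and the group total is Σ E_j = 56 + 46 + 23 + 59 + 60 + 18 + 16 + 51 + 25 + 50 = 404.
Each contributed unit returns 9.200 to the group, so the social optimum is full contribution by everyone: group total = 9.200 × 404 = 3716.80.
Efficiency loss = (9.200 − 1) × 404 = 3312.80.

3312.80 hours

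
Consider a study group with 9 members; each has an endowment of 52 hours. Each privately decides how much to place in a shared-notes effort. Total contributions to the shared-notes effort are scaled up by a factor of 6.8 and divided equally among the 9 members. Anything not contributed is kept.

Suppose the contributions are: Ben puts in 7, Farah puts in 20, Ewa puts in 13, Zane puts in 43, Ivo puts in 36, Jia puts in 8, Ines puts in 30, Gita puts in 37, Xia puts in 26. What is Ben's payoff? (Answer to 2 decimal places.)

211.22 hours

Total contributed: 7 + 20 + 13 + 43 + 36 + 8 + 30 + 37 + 26 = 220.
Each receives 6.8 × 220 / 9 = 166.22 from the shared-notes effort.
Ben keeps 52 − 7 = 45, so Ben's payoff is 45 + 166.22 = 211.22.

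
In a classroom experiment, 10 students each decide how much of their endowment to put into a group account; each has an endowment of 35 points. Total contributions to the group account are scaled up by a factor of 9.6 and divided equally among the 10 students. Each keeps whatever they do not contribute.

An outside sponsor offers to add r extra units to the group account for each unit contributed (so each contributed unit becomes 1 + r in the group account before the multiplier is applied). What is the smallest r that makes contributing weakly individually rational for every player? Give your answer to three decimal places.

0.042

With matching at rate r, one contributed unit becomes (1 + r) in the group account and returns 9.6 × (1 + r) / 10 to the contributor.
Setting this equal to 1: 1 + r = 10/9.6 = 1.0417.
So the minimum matching rate is r = 1.0417 − 1 = 0.042.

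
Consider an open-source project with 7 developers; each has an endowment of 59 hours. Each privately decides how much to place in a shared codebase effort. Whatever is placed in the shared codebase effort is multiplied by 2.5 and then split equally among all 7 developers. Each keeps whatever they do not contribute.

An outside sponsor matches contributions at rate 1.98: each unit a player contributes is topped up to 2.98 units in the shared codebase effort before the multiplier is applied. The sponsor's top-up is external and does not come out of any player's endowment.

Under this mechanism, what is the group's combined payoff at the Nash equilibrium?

3076.85 hours

Under the mechanism each unit contributed yields 2.5 × 2.98 / 7 = 1.0643 back to its contributor per unit of net cost, which exceeds 1, making full contribution the dominant choice for everyone.
At the Nash equilibrium everyone contributes 59. Group total payoff = 2.5 × 2.98 × 413 = 3076.85.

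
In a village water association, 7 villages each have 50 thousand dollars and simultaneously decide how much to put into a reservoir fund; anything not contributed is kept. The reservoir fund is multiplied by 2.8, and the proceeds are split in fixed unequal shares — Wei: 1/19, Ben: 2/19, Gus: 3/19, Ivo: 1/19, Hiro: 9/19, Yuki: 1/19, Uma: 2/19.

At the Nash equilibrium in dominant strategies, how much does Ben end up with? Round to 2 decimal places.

For player j, contributing a unit is worthwhile iff 2.8 × (j's share) ≥ 1, i.e. iff j's share is at least 0.3571.
Hiro alone (share 9/19) is above the threshold, contributing 50; the remaining 6 contribute 0. Total contributed: 50.
Ben keeps 50 and receives 2.8 × 50 × 2/19 = 14.74 from the reservoir fund, for a payoff of 64.74.

64.74 thousand dollars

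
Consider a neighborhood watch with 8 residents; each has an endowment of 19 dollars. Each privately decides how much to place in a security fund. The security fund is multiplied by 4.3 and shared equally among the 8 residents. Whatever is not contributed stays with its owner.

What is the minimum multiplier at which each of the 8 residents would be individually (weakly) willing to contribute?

A contributed unit returns (multiplier)/8 to its contributor.
This reaches 1 exactly when the multiplier is 8.

8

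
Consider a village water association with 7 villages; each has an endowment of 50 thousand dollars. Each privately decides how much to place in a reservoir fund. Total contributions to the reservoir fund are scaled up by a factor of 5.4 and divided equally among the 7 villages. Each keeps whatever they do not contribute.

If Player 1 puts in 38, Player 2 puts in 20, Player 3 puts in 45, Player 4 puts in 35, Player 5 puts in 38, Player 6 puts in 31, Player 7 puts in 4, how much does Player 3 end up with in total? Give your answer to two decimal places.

Total contributed: 38 + 20 + 45 + 35 + 38 + 31 + 4 = 211.
Each receives 5.4 × 211 / 7 = 162.77 from the reservoir fund.
Player 3 keeps 50 − 45 = 5, so Player 3's payoff is 5 + 162.77 = 167.77.

167.77 thousand dollars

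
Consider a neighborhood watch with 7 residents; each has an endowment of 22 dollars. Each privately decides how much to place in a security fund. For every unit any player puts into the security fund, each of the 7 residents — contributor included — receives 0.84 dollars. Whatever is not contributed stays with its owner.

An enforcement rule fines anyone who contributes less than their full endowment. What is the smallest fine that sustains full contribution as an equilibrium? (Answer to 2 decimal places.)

Given the others contribute fully, the best deviation is to contribute 0 (any partial contribution still incurs the fine and gives up units whose private return 0.84 is below 1).
Deviating from 22 to 0 saves 22 dollars but forfeits the deviator's share of the drop in the security fund: 0.84 × 22 = 18.48.
So the deviation gain is 22 − 18.48 = 3.52, and the fine must be at least 3.52 dollars to wipe it out.

3.52 dollars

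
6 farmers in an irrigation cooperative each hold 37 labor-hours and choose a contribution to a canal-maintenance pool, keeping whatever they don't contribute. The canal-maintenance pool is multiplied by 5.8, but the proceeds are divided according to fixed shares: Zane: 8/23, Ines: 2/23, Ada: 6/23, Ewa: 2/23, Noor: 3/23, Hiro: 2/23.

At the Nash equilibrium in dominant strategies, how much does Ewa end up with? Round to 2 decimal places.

74.32 labor-hours

Each unit j contributes comes back to j as 5.8 × (j's share), so j prefers to contribute only if that share exceeds 1/5.8 = 0.1724; otherwise keeping the unit dominates.
Zane and Ada clear that bar, contributing 37 each; the remaining 4 contribute 0. Total contributed: 74.
Ewa keeps 37 and receives 5.8 × 74 × 2/23 = 37.32 from the canal-maintenance pool, for a payoff of 74.32.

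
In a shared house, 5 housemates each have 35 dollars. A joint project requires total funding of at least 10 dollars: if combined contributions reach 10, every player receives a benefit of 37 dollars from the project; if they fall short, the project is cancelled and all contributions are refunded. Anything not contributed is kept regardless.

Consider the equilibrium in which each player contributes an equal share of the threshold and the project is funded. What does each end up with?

Equal share of the threshold: 10/5 = 2.
At this profile no one gains by cutting their contribution: any cut drops the total below 10, the project is cancelled, contributions are refunded, and the deviator ends with 35, which is less than 35 − 2 + 37 = 70. Contributing more than 2 just wastes the excess. So contributing exactly 2 is a best response.
Each player's payoff: 35 − 2 + 37 = 70.

70 dollars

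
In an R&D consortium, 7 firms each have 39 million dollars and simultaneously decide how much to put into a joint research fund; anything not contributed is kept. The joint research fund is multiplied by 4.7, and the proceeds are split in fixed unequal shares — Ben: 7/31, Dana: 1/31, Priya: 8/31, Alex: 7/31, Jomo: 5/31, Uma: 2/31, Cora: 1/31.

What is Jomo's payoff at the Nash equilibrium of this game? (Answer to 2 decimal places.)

127.69 million dollars

Each unit j contributes comes back to j as 4.7 × (j's share), so j prefers to contribute only if that share exceeds 1/4.7 = 0.2128; otherwise keeping the unit dominates.
Ben, Priya and Alex are above the threshold, contributing 39 each; the remaining 4 contribute 0. Total contributed: 117.
Jomo keeps 39 and receives 4.7 × 117 × 5/31 = 88.69 from the joint research fund, for a payoff of 127.69.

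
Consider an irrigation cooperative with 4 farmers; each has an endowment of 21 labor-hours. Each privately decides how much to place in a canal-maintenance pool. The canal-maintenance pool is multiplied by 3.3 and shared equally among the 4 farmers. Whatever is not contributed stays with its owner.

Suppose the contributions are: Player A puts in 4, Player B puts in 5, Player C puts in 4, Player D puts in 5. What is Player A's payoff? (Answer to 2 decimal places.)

31.85 labor-hours

Total contributed: 4 + 5 + 4 + 5 = 18.
Each receives 3.3 × 18 / 4 = 14.85 from the canal-maintenance pool.
Player A keeps 21 − 4 = 17, so Player A's payoff is 17 + 14.85 = 31.85.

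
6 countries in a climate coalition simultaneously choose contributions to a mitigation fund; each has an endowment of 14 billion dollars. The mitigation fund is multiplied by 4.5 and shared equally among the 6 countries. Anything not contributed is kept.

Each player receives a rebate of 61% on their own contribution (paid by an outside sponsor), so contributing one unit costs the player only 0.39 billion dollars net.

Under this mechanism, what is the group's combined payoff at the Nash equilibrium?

429.24 billion dollars

With the mechanism, a contributed unit returns (4.5/6) / 0.39 = 1.9231 per unit of net cost to the contributor — now above 1 — so contributing fully is weakly dominant for every player.
So the Nash equilibrium is full contribution by all 6; the group earns 6 × (14 × 0.61 + 4.5 × 14) = 429.24.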